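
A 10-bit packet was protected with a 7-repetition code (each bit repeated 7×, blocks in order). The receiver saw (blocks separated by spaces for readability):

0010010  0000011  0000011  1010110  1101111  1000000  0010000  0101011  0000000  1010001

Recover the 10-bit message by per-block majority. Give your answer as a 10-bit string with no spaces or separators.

Block 1 (0010010): 2 ones → 0
Block 2 (0000011): 2 ones → 0
Block 3 (0000011): 2 ones → 0
Block 4 (1010110): 4 ones → 1
Block 5 (1101111): 6 ones → 1
Block 6 (1000000): 1 one → 0
Block 7 (0010000): 1 one → 0
Block 8 (0101011): 4 ones → 1
Block 9 (0000000): 0 ones → 0
Block 10 (1010001): 3 ones → 0

0001100100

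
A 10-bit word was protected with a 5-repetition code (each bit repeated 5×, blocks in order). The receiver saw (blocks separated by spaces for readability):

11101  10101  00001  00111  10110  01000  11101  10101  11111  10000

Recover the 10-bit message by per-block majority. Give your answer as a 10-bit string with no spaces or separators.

Block 1 (11101): 4 ones → 1
Block 2 (10101): 3 ones → 1
Block 3 (00001): 1 one → 0
Block 4 (00111): 3 ones → 1
Block 5 (10110): 3 ones → 1
Block 6 (01000): 1 one → 0
Block 7 (11101): 4 ones → 1
Block 8 (10101): 3 ones → 1
Block 9 (11111): 5 ones → 1
Block 10 (10000): 1 one → 0

1101101110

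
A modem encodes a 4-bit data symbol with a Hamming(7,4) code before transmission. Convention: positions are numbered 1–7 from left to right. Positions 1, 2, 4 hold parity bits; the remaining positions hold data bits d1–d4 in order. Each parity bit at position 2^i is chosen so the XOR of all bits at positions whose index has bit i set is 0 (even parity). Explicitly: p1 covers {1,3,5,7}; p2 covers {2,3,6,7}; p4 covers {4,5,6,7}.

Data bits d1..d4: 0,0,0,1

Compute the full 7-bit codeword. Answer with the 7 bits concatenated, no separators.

Place data at non-parity positions: p1 p2 0 p4 0 0 1
p1 (pos 1,3,5,7): XOR of data positions = 0⊕0⊕1 = 1
p2 (pos 2,3,6,7): XOR of data positions = 0⊕0⊕1 = 1
p4 (pos 4,5,6,7): XOR of data positions = 0⊕0⊕1 = 1
Codeword: 1101001

1101001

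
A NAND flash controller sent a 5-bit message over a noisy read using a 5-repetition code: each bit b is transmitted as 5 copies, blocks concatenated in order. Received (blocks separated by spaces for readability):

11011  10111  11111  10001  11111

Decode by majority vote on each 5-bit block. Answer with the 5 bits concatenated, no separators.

11101

Block 1 (11011): 4 ones → 1
Block 2 (10111): 4 ones → 1
Block 3 (11111): 5 ones → 1
Block 4 (10001): 2 ones → 0
Block 5 (11111): 5 ones → 1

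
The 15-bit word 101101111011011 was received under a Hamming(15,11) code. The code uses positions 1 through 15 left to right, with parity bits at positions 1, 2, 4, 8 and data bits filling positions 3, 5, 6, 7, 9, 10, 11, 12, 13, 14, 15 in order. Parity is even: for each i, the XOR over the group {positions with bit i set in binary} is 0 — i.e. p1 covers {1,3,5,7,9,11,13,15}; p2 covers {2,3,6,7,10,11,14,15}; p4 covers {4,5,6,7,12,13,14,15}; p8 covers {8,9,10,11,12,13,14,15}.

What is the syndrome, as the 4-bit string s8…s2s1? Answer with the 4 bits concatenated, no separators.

s1 (pos 1,3,5,7,9,11,13,15): 1⊕1⊕0⊕1⊕1⊕1⊕0⊕1 = 0
s2 (pos 2,3,6,7,10,11,14,15): 0⊕1⊕1⊕1⊕0⊕1⊕1⊕1 = 0
s4 (pos 4,5,6,7,12,13,14,15): 1⊕0⊕1⊕1⊕1⊕0⊕1⊕1 = 0
s8 (pos 8,9,10,11,12,13,14,15): 1⊕1⊕0⊕1⊕1⊕0⊕1⊕1 = 0
Syndrome s8…s1 = 0000 → no error.

0000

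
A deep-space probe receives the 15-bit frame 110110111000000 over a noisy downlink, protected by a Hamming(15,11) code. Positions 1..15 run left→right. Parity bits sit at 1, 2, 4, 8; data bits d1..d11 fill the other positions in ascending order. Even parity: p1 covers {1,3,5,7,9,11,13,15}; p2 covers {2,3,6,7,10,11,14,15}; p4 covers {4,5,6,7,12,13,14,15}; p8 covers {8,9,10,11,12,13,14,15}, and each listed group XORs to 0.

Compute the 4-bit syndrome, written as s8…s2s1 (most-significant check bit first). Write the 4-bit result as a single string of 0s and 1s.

s1 (pos 1,3,5,7,9,11,13,15): 1⊕0⊕1⊕1⊕1⊕0⊕0⊕0 = 0
s2 (pos 2,3,6,7,10,11,14,15): 1⊕0⊕0⊕1⊕0⊕0⊕0⊕0 = 0
s4 (pos 4,5,6,7,12,13,14,15): 1⊕1⊕0⊕1⊕0⊕0⊕0⊕0 = 1
s8 (pos 8,9,10,11,12,13,14,15): 1⊕1⊕0⊕0⊕0⊕0⊕0⊕0 = 0
Syndrome s8…s1 = 0100 → error at position 4.

0100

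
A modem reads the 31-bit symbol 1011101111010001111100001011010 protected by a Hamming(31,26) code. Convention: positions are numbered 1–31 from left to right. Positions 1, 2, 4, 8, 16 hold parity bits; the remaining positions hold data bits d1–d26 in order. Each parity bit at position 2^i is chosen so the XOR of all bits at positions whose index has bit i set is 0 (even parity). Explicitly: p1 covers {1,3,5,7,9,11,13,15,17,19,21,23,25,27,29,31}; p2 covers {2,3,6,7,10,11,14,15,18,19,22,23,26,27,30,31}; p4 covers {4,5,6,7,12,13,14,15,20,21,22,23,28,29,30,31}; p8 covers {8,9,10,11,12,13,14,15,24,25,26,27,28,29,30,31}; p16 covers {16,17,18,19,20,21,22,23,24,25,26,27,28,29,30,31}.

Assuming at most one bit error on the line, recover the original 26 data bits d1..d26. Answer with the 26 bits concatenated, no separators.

s1 (pos 1,3,5,7,9,11,13,15,17,19,21,23,25,27,29,31): 1⊕1⊕1⊕1⊕1⊕0⊕0⊕0⊕1⊕1⊕0⊕0⊕1⊕1⊕0⊕0 = 1
s2 (pos 2,3,6,7,10,11,14,15,18,19,22,23,26,27,30,31): 0⊕1⊕0⊕1⊕1⊕0⊕0⊕0⊕1⊕1⊕0⊕0⊕0⊕1⊕1⊕0 = 1
s4 (pos 4,5,6,7,12,13,14,15,20,21,22,23,28,29,30,31): 1⊕1⊕0⊕1⊕1⊕0⊕0⊕0⊕1⊕0⊕0⊕0⊕1⊕0⊕1⊕0 = 1
s8 (pos 8,9,10,11,12,13,14,15,24,25,26,27,28,29,30,31): 1⊕1⊕1⊕0⊕1⊕0⊕0⊕0⊕0⊕1⊕0⊕1⊕1⊕0⊕1⊕0 = 0
s16 (pos 16,17,18,19,20,21,22,23,24,25,26,27,28,29,30,31): 1⊕1⊕1⊕1⊕1⊕0⊕0⊕0⊕0⊕1⊕0⊕1⊕1⊕0⊕1⊕0 = 1
Syndrome s16…s1 = 10111 → error at position 23.
Flip position 23: 1011101111010001111100001011010 → 1011101111010001111100101011010
Read data bits from positions 3,5,6,7,9,10,11,12,13,14,15,17,18,19,20,21,22,23,24,25,26,27,28,29,30,31: 11011101000111100101011010

11011101000111100101011010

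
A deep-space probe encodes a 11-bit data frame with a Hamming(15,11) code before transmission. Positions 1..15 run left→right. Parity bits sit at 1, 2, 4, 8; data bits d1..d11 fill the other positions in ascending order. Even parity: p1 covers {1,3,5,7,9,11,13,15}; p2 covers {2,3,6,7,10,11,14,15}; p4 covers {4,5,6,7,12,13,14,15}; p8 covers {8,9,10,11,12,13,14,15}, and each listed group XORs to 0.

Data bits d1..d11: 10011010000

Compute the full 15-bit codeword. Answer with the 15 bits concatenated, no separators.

011100101010000

Place data at non-parity positions: p1 p2 1 p4 0 0 1 p8 1 0 1 0 0 0 0
p1 (pos 1,3,5,7,9,11,13,15): XOR of data positions = 1⊕0⊕1⊕1⊕1⊕0⊕0 = 0
p2 (pos 2,3,6,7,10,11,14,15): XOR of data positions = 1⊕0⊕1⊕0⊕1⊕0⊕0 = 1
p4 (pos 4,5,6,7,12,13,14,15): XOR of data positions = 0⊕0⊕1⊕0⊕0⊕0⊕0 = 1
p8 (pos 8,9,10,11,12,13,14,15): XOR of data positions = 1⊕0⊕1⊕0⊕0⊕0⊕0 = 0
Codeword: 011100101010000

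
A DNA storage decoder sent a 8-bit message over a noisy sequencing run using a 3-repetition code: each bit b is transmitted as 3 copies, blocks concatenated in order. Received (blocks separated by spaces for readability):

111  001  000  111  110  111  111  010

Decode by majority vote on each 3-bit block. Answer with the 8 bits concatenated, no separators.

10011110

Block 1 (111): 3 ones → 1
Block 2 (001): 1 one → 0
Block 3 (000): 0 ones → 0
Block 4 (111): 3 ones → 1
Block 5 (110): 2 ones → 1
Block 6 (111): 3 ones → 1
Block 7 (111): 3 ones → 1
Block 8 (010): 1 one → 0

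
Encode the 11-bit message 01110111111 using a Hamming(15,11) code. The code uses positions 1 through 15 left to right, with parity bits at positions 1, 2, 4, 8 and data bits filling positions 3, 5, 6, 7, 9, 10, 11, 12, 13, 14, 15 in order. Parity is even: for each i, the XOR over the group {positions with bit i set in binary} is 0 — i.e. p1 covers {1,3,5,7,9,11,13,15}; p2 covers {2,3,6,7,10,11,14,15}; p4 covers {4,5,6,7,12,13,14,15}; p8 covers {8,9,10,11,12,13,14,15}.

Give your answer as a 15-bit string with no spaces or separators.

100111100111111

Place data at non-parity positions: p1 p2 0 p4 1 1 1 p8 0 1 1 1 1 1 1
p1 (pos 1,3,5,7,9,11,13,15): XOR of data positions = 0⊕1⊕1⊕0⊕1⊕1⊕1 = 1
p2 (pos 2,3,6,7,10,11,14,15): XOR of data positions = 0⊕1⊕1⊕1⊕1⊕1⊕1 = 0
p4 (pos 4,5,6,7,12,13,14,15): XOR of data positions = 1⊕1⊕1⊕1⊕1⊕1⊕1 = 1
p8 (pos 8,9,10,11,12,13,14,15): XOR of data positions = 0⊕1⊕1⊕1⊕1⊕1⊕1 = 0
Codeword: 100111100111111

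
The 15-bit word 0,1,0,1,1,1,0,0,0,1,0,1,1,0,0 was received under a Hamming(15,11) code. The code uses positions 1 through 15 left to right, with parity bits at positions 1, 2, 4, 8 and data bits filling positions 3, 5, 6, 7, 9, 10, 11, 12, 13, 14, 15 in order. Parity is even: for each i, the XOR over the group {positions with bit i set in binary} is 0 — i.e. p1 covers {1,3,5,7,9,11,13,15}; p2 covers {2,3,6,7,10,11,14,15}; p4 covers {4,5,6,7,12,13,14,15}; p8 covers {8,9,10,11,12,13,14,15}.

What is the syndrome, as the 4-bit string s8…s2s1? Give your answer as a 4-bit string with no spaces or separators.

s1 (pos 1,3,5,7,9,11,13,15): 0⊕0⊕1⊕0⊕0⊕0⊕1⊕0 = 0
s2 (pos 2,3,6,7,10,11,14,15): 1⊕0⊕1⊕0⊕1⊕0⊕0⊕0 = 1
s4 (pos 4,5,6,7,12,13,14,15): 1⊕1⊕1⊕0⊕1⊕1⊕0⊕0 = 1
s8 (pos 8,9,10,11,12,13,14,15): 0⊕0⊕1⊕0⊕1⊕1⊕0⊕0 = 1
Syndrome s8…s1 = 1110 → error at position 14.

1110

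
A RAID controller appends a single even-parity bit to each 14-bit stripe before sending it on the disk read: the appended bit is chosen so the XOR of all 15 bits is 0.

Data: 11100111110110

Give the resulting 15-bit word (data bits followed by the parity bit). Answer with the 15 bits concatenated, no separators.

XOR of the 14 data bits: 1⊕1⊕1⊕0⊕0⊕1⊕1⊕1⊕1⊕1⊕0⊕1⊕1⊕0 = 0
Parity bit = 0 (so all 15 bits XOR to 0).

111001111101100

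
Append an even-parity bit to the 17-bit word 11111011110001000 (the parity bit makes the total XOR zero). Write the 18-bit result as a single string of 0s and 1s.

111110111100010000

XOR of the 17 data bits: 1⊕1⊕1⊕1⊕1⊕0⊕1⊕1⊕1⊕1⊕0⊕0⊕0⊕1⊕0⊕0⊕0 = 0
Parity bit = 0 (so all 18 bits XOR to 0).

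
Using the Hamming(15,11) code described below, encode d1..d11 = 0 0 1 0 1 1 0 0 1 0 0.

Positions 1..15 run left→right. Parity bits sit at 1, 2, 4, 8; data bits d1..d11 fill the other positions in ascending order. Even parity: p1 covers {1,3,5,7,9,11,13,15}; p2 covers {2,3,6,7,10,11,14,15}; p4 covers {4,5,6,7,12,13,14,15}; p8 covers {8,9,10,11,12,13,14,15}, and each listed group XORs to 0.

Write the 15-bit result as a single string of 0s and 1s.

Place data at non-parity positions: p1 p2 0 p4 0 1 0 p8 1 1 0 0 1 0 0
p1 (pos 1,3,5,7,9,11,13,15): XOR of data positions = 0⊕0⊕0⊕1⊕0⊕1⊕0 = 0
p2 (pos 2,3,6,7,10,11,14,15): XOR of data positions = 0⊕1⊕0⊕1⊕0⊕0⊕0 = 0
p4 (pos 4,5,6,7,12,13,14,15): XOR of data positions = 0⊕1⊕0⊕0⊕1⊕0⊕0 = 0
p8 (pos 8,9,10,11,12,13,14,15): XOR of data positions = 1⊕1⊕0⊕0⊕1⊕0⊕0 = 1
Codeword: 000001011100100

000001011100100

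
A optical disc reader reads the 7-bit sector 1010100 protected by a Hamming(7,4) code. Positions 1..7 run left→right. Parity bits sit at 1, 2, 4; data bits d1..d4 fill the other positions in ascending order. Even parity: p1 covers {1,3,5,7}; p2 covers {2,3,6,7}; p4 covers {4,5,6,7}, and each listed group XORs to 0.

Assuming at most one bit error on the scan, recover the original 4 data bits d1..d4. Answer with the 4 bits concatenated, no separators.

s1 (pos 1,3,5,7): 1⊕1⊕1⊕0 = 1
s2 (pos 2,3,6,7): 0⊕1⊕0⊕0 = 1
s4 (pos 4,5,6,7): 0⊕1⊕0⊕0 = 1
Syndrome s4…s1 = 111 → error at position 7.
Flip position 7: 1010100 → 1010101
Read data bits from positions 3,5,6,7: 1101

1101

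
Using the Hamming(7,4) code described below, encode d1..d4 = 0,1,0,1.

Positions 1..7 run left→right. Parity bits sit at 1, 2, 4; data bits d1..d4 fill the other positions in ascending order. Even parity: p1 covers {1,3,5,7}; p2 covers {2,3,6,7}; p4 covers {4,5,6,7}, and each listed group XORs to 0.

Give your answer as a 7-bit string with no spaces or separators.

0100101

Place data at non-parity positions: p1 p2 0 p4 1 0 1
p1 (pos 1,3,5,7): XOR of data positions = 0⊕1⊕1 = 0
p2 (pos 2,3,6,7): XOR of data positions = 0⊕0⊕1 = 1
p4 (pos 4,5,6,7): XOR of data positions = 1⊕0⊕1 = 0
Codeword: 0100101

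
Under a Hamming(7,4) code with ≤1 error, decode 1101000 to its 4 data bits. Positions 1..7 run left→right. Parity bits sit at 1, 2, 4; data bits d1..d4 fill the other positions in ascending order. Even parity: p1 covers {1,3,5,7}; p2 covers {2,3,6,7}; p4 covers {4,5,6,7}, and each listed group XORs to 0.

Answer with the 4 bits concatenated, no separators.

s1 (pos 1,3,5,7): 1⊕0⊕0⊕0 = 1
s2 (pos 2,3,6,7): 1⊕0⊕0⊕0 = 1
s4 (pos 4,5,6,7): 1⊕0⊕0⊕0 = 1
Syndrome s4…s1 = 111 → error at position 7.
Flip position 7: 1101000 → 1101001
Read data bits from positions 3,5,6,7: 0001

0001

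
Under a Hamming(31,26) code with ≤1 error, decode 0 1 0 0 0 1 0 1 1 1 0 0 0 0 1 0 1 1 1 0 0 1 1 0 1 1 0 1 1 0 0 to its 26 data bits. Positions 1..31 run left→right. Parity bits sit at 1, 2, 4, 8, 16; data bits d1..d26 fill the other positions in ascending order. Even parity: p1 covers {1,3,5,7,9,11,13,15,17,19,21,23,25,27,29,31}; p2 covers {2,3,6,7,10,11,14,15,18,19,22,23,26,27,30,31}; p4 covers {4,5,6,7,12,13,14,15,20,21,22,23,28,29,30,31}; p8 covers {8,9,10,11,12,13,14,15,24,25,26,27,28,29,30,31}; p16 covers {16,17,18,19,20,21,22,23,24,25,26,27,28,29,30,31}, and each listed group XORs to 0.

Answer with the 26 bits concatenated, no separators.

s1 (pos 1,3,5,7,9,11,13,15,17,19,21,23,25,27,29,31): 0⊕0⊕0⊕0⊕1⊕0⊕0⊕1⊕1⊕1⊕0⊕1⊕1⊕0⊕1⊕0 = 1
s2 (pos 2,3,6,7,10,11,14,15,18,19,22,23,26,27,30,31): 1⊕0⊕1⊕0⊕1⊕0⊕0⊕1⊕1⊕1⊕1⊕1⊕1⊕0⊕0⊕0 = 1
s4 (pos 4,5,6,7,12,13,14,15,20,21,22,23,28,29,30,31): 0⊕0⊕1⊕0⊕0⊕0⊕0⊕1⊕0⊕0⊕1⊕1⊕1⊕1⊕0⊕0 = 0
s8 (pos 8,9,10,11,12,13,14,15,24,25,26,27,28,29,30,31): 1⊕1⊕1⊕0⊕0⊕0⊕0⊕1⊕0⊕1⊕1⊕0⊕1⊕1⊕0⊕0 = 0
s16 (pos 16,17,18,19,20,21,22,23,24,25,26,27,28,29,30,31): 0⊕1⊕1⊕1⊕0⊕0⊕1⊕1⊕0⊕1⊕1⊕0⊕1⊕1⊕0⊕0 = 1
Syndrome s16…s1 = 10011 → error at position 19.
Flip position 19: 0100010111000010111001101101100 → 0100010111000010110001101101100
Read data bits from positions 3,5,6,7,9,10,11,12,13,14,15,17,18,19,20,21,22,23,24,25,26,27,28,29,30,31: 00101100001110001101101100

00101100001110001101101100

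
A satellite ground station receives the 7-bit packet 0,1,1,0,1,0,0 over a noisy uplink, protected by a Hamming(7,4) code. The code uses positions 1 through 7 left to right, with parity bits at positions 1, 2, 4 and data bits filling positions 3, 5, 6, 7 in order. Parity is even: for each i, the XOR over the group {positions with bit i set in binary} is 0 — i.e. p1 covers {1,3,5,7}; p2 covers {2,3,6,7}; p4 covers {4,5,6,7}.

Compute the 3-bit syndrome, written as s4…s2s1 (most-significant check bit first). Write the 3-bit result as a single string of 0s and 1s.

s1 (pos 1,3,5,7): 0⊕1⊕1⊕0 = 0
s2 (pos 2,3,6,7): 1⊕1⊕0⊕0 = 0
s4 (pos 4,5,6,7): 0⊕1⊕0⊕0 = 1
Syndrome s4…s1 = 100 → error at position 4.

100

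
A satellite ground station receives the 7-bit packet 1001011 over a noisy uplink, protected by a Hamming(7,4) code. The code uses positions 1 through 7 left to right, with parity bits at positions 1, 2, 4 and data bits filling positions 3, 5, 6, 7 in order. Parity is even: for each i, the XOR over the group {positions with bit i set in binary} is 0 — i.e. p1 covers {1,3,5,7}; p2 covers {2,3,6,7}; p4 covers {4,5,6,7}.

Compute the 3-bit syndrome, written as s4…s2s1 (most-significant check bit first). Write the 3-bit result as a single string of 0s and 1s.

100

s1 (pos 1,3,5,7): 1⊕0⊕0⊕1 = 0
s2 (pos 2,3,6,7): 0⊕0⊕1⊕1 = 0
s4 (pos 4,5,6,7): 1⊕0⊕1⊕1 = 1
Syndrome s4…s1 = 100 → error at position 4.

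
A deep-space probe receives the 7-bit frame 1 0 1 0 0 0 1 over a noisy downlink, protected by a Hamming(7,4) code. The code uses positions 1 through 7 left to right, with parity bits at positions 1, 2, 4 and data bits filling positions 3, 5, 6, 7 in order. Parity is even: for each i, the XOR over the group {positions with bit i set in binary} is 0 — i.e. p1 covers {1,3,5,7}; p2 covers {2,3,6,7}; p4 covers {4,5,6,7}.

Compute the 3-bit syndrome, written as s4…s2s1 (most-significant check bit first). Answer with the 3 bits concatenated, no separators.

101

s1 (pos 1,3,5,7): 1⊕1⊕0⊕1 = 1
s2 (pos 2,3,6,7): 0⊕1⊕0⊕1 = 0
s4 (pos 4,5,6,7): 0⊕0⊕0⊕1 = 1
Syndrome s4…s1 = 101 → error at position 5.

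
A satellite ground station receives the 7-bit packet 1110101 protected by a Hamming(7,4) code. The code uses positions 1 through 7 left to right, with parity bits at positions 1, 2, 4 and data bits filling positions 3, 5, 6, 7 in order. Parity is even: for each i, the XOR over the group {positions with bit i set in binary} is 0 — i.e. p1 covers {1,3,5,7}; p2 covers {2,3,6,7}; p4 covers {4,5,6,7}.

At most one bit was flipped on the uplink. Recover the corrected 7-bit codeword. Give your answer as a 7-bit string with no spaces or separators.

s1 (pos 1,3,5,7): 1⊕1⊕1⊕1 = 0
s2 (pos 2,3,6,7): 1⊕1⊕0⊕1 = 1
s4 (pos 4,5,6,7): 0⊕1⊕0⊕1 = 0
Syndrome s4…s1 = 010 → error at position 2.
Flip position 2: 1110101 → 1010101

1010101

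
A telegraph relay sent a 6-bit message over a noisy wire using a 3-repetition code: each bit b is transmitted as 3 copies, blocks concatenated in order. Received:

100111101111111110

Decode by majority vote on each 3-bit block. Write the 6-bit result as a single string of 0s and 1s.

Block 1 (100): 1 one → 0
Block 2 (111): 3 ones → 1
Block 3 (101): 2 ones → 1
Block 4 (111): 3 ones → 1
Block 5 (111): 3 ones → 1
Block 6 (110): 2 ones → 1

011111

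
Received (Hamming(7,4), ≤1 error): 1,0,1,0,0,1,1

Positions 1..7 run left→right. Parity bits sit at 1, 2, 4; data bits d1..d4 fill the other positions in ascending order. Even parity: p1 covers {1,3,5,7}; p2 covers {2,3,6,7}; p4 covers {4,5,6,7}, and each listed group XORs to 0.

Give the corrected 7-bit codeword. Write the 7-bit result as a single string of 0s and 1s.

s1 (pos 1,3,5,7): 1⊕1⊕0⊕1 = 1
s2 (pos 2,3,6,7): 0⊕1⊕1⊕1 = 1
s4 (pos 4,5,6,7): 0⊕0⊕1⊕1 = 0
Syndrome s4…s1 = 011 → error at position 3.
Flip position 3: 1010011 → 1000011

1000011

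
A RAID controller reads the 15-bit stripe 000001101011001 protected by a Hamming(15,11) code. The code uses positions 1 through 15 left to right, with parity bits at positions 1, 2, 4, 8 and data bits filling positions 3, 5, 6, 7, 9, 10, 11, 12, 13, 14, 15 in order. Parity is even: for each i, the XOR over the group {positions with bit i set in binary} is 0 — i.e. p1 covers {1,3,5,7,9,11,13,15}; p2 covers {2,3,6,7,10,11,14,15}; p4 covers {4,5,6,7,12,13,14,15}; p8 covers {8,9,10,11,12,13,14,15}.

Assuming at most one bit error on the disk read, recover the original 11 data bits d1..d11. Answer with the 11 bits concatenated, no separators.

00111011001

s1 (pos 1,3,5,7,9,11,13,15): 0⊕0⊕0⊕1⊕1⊕1⊕0⊕1 = 0
s2 (pos 2,3,6,7,10,11,14,15): 0⊕0⊕1⊕1⊕0⊕1⊕0⊕1 = 0
s4 (pos 4,5,6,7,12,13,14,15): 0⊕0⊕1⊕1⊕1⊕0⊕0⊕1 = 0
s8 (pos 8,9,10,11,12,13,14,15): 0⊕1⊕0⊕1⊕1⊕0⊕0⊕1 = 0
Syndrome s8…s1 = 0000 → no error.
Read data bits from positions 3,5,6,7,9,10,11,12,13,14,15: 00111011001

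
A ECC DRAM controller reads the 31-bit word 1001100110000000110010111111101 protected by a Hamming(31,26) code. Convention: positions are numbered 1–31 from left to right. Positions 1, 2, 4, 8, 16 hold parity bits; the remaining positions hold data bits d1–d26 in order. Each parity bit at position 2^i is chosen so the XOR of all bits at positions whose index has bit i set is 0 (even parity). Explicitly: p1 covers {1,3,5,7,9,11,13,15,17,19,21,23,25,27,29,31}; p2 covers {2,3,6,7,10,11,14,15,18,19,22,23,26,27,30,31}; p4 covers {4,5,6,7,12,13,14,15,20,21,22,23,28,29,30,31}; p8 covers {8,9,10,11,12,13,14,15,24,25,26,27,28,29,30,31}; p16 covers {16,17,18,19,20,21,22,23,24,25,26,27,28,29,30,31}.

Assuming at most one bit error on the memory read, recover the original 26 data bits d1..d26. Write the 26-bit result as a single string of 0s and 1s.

01001000000110010111111111

s1 (pos 1,3,5,7,9,11,13,15,17,19,21,23,25,27,29,31): 1⊕0⊕1⊕0⊕1⊕0⊕0⊕0⊕1⊕0⊕1⊕1⊕1⊕1⊕1⊕1 = 0
s2 (pos 2,3,6,7,10,11,14,15,18,19,22,23,26,27,30,31): 0⊕0⊕0⊕0⊕0⊕0⊕0⊕0⊕1⊕0⊕0⊕1⊕1⊕1⊕0⊕1 = 1
s4 (pos 4,5,6,7,12,13,14,15,20,21,22,23,28,29,30,31): 1⊕1⊕0⊕0⊕0⊕0⊕0⊕0⊕0⊕1⊕0⊕1⊕1⊕1⊕0⊕1 = 1
s8 (pos 8,9,10,11,12,13,14,15,24,25,26,27,28,29,30,31): 1⊕1⊕0⊕0⊕0⊕0⊕0⊕0⊕1⊕1⊕1⊕1⊕1⊕1⊕0⊕1 = 1
s16 (pos 16,17,18,19,20,21,22,23,24,25,26,27,28,29,30,31): 0⊕1⊕1⊕0⊕0⊕1⊕0⊕1⊕1⊕1⊕1⊕1⊕1⊕1⊕0⊕1 = 1
Syndrome s16…s1 = 11110 → error at position 30.
Flip position 30: 1001100110000000110010111111101 → 1001100110000000110010111111111
Read data bits from positions 3,5,6,7,9,10,11,12,13,14,15,17,18,19,20,21,22,23,24,25,26,27,28,29,30,31: 01001000000110010111111111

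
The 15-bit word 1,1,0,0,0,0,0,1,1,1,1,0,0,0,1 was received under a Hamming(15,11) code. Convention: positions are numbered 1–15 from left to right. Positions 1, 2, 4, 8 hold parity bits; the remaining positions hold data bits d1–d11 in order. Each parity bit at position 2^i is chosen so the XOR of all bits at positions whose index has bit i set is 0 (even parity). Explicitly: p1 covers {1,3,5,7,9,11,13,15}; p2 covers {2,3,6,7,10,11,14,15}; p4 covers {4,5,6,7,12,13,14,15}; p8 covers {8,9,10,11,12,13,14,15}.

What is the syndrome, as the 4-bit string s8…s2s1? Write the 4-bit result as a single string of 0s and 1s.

1100

s1 (pos 1,3,5,7,9,11,13,15): 1⊕0⊕0⊕0⊕1⊕1⊕0⊕1 = 0
s2 (pos 2,3,6,7,10,11,14,15): 1⊕0⊕0⊕0⊕1⊕1⊕0⊕1 = 0
s4 (pos 4,5,6,7,12,13,14,15): 0⊕0⊕0⊕0⊕0⊕0⊕0⊕1 = 1
s8 (pos 8,9,10,11,12,13,14,15): 1⊕1⊕1⊕1⊕0⊕0⊕0⊕1 = 1
Syndrome s8…s1 = 1100 → error at position 12.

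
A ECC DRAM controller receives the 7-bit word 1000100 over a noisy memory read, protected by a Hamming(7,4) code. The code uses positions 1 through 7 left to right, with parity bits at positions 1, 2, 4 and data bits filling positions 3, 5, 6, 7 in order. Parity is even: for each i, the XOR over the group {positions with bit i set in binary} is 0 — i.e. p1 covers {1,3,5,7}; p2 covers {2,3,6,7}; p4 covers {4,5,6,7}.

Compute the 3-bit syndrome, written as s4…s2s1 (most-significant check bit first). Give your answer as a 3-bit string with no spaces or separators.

100

s1 (pos 1,3,5,7): 1⊕0⊕1⊕0 = 0
s2 (pos 2,3,6,7): 0⊕0⊕0⊕0 = 0
s4 (pos 4,5,6,7): 0⊕1⊕0⊕0 = 1
Syndrome s4…s1 = 100 → error at position 4.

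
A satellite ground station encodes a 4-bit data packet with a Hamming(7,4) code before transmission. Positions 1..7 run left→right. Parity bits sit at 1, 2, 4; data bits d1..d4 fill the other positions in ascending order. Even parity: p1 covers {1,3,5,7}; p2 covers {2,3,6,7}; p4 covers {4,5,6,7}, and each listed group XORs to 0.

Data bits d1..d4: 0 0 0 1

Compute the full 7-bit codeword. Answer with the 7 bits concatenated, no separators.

Place data at non-parity positions: p1 p2 0 p4 0 0 1
p1 (pos 1,3,5,7): XOR of data positions = 0⊕0⊕1 = 1
p2 (pos 2,3,6,7): XOR of data positions = 0⊕0⊕1 = 1
p4 (pos 4,5,6,7): XOR of data positions = 0⊕0⊕1 = 1
Codeword: 1101001

1101001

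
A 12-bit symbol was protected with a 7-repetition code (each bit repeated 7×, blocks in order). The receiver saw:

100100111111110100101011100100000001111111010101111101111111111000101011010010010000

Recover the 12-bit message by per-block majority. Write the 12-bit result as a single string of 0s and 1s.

010101111010

Block 1 (1001001): 3 ones → 0
Block 2 (1111111): 7 ones → 1
Block 3 (0100101): 3 ones → 0
Block 4 (0111001): 4 ones → 1
Block 5 (0000000): 0 ones → 0
Block 6 (1111111): 7 ones → 1
Block 7 (0101011): 4 ones → 1
Block 8 (1110111): 6 ones → 1
Block 9 (1111111): 7 ones → 1
Block 10 (0001010): 2 ones → 0
Block 11 (1101001): 4 ones → 1
Block 12 (0010000): 1 one → 0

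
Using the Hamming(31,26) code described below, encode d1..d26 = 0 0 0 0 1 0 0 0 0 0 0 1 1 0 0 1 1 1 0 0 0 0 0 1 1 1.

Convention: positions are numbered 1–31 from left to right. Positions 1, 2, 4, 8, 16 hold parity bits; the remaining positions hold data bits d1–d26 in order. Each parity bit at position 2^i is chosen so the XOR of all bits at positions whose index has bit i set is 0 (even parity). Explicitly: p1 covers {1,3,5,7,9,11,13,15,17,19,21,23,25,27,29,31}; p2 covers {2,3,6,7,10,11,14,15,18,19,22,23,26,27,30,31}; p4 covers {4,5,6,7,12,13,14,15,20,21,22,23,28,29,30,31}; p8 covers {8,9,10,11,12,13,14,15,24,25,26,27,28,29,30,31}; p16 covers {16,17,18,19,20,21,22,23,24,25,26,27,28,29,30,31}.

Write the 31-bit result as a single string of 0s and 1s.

Place data at non-parity positions: p1 p2 0 p4 0 0 0 p8 1 0 0 0 0 0 0 p16 1 1 0 0 1 1 1 0 0 0 0 0 1 1 1
p1 (pos 1,3,5,7,9,11,13,15,17,19,21,23,25,27,29,31): XOR of data positions = 0⊕0⊕0⊕1⊕0⊕0⊕0⊕1⊕0⊕1⊕1⊕0⊕0⊕1⊕1 = 0
p2 (pos 2,3,6,7,10,11,14,15,18,19,22,23,26,27,30,31): XOR of data positions = 0⊕0⊕0⊕0⊕0⊕0⊕0⊕1⊕0⊕1⊕1⊕0⊕0⊕1⊕1 = 1
p4 (pos 4,5,6,7,12,13,14,15,20,21,22,23,28,29,30,31): XOR of data positions = 0⊕0⊕0⊕0⊕0⊕0⊕0⊕0⊕1⊕1⊕1⊕0⊕1⊕1⊕1 = 0
p8 (pos 8,9,10,11,12,13,14,15,24,25,26,27,28,29,30,31): XOR of data positions = 1⊕0⊕0⊕0⊕0⊕0⊕0⊕0⊕0⊕0⊕0⊕0⊕1⊕1⊕1 = 0
p16 (pos 16,17,18,19,20,21,22,23,24,25,26,27,28,29,30,31): XOR of data positions = 1⊕1⊕0⊕0⊕1⊕1⊕1⊕0⊕0⊕0⊕0⊕0⊕1⊕1⊕1 = 0
Codeword: 0100000010000000110011100000111

0100000010000000110011100000111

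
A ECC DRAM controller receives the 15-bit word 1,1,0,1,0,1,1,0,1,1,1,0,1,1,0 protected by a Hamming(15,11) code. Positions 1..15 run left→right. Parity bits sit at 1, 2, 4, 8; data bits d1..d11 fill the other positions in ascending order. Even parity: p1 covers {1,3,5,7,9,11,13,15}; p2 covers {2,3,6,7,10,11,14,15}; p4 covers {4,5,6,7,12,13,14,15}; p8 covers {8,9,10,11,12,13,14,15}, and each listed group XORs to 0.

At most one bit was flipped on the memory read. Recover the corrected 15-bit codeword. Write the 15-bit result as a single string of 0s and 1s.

s1 (pos 1,3,5,7,9,11,13,15): 1⊕0⊕0⊕1⊕1⊕1⊕1⊕0 = 1
s2 (pos 2,3,6,7,10,11,14,15): 1⊕0⊕1⊕1⊕1⊕1⊕1⊕0 = 0
s4 (pos 4,5,6,7,12,13,14,15): 1⊕0⊕1⊕1⊕0⊕1⊕1⊕0 = 1
s8 (pos 8,9,10,11,12,13,14,15): 0⊕1⊕1⊕1⊕0⊕1⊕1⊕0 = 1
Syndrome s8…s1 = 1101 → error at position 13.
Flip position 13: 110101101110110 → 110101101110010

110101101110010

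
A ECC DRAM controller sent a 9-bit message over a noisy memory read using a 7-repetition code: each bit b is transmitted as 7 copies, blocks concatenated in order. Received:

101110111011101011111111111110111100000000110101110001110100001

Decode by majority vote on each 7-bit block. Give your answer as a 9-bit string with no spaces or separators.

Block 1 (1011101): 5 ones → 1
Block 2 (1101110): 5 ones → 1
Block 3 (1011111): 6 ones → 1
Block 4 (1111111): 7 ones → 1
Block 5 (1011110): 5 ones → 1
Block 6 (0000000): 0 ones → 0
Block 7 (1101011): 5 ones → 1
Block 8 (1000111): 4 ones → 1
Block 9 (0100001): 2 ones → 0

111110110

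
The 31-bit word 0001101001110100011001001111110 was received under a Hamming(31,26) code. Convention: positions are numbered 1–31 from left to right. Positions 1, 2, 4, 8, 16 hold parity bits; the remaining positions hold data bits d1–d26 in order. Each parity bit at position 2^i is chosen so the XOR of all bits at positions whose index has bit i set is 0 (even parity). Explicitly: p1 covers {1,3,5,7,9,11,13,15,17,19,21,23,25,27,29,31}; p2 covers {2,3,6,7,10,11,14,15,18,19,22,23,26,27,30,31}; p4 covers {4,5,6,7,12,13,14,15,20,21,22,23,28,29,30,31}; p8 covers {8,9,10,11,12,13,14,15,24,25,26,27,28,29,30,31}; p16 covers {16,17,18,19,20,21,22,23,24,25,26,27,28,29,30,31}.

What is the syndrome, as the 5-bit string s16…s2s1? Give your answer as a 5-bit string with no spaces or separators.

s1 (pos 1,3,5,7,9,11,13,15,17,19,21,23,25,27,29,31): 0⊕0⊕1⊕1⊕0⊕1⊕0⊕0⊕0⊕1⊕0⊕0⊕1⊕1⊕1⊕0 = 1
s2 (pos 2,3,6,7,10,11,14,15,18,19,22,23,26,27,30,31): 0⊕0⊕0⊕1⊕1⊕1⊕1⊕0⊕1⊕1⊕1⊕0⊕1⊕1⊕1⊕0 = 0
s4 (pos 4,5,6,7,12,13,14,15,20,21,22,23,28,29,30,31): 1⊕1⊕0⊕1⊕1⊕0⊕1⊕0⊕0⊕0⊕1⊕0⊕1⊕1⊕1⊕0 = 1
s8 (pos 8,9,10,11,12,13,14,15,24,25,26,27,28,29,30,31): 0⊕0⊕1⊕1⊕1⊕0⊕1⊕0⊕0⊕1⊕1⊕1⊕1⊕1⊕1⊕0 = 0
s16 (pos 16,17,18,19,20,21,22,23,24,25,26,27,28,29,30,31): 0⊕0⊕1⊕1⊕0⊕0⊕1⊕0⊕0⊕1⊕1⊕1⊕1⊕1⊕1⊕0 = 1
Syndrome s16…s1 = 10101 → error at position 21.

10101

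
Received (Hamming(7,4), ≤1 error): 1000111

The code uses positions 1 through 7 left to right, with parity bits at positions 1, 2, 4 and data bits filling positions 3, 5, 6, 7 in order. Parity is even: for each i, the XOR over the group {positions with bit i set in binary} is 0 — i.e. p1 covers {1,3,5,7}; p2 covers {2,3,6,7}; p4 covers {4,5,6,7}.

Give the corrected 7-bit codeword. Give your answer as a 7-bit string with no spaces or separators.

s1 (pos 1,3,5,7): 1⊕0⊕1⊕1 = 1
s2 (pos 2,3,6,7): 0⊕0⊕1⊕1 = 0
s4 (pos 4,5,6,7): 0⊕1⊕1⊕1 = 1
Syndrome s4…s1 = 101 → error at position 5.
Flip position 5: 1000111 → 1000011

1000011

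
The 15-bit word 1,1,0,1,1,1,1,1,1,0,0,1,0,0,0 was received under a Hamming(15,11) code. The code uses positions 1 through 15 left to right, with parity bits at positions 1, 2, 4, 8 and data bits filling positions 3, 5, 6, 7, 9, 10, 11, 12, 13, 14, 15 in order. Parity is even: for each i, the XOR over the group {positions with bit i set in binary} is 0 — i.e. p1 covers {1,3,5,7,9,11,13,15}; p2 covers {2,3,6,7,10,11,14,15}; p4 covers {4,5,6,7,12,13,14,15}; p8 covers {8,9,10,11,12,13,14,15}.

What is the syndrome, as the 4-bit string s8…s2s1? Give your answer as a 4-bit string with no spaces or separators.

s1 (pos 1,3,5,7,9,11,13,15): 1⊕0⊕1⊕1⊕1⊕0⊕0⊕0 = 0
s2 (pos 2,3,6,7,10,11,14,15): 1⊕0⊕1⊕1⊕0⊕0⊕0⊕0 = 1
s4 (pos 4,5,6,7,12,13,14,15): 1⊕1⊕1⊕1⊕1⊕0⊕0⊕0 = 1
s8 (pos 8,9,10,11,12,13,14,15): 1⊕1⊕0⊕0⊕1⊕0⊕0⊕0 = 1
Syndrome s8…s1 = 1110 → error at position 14.

1110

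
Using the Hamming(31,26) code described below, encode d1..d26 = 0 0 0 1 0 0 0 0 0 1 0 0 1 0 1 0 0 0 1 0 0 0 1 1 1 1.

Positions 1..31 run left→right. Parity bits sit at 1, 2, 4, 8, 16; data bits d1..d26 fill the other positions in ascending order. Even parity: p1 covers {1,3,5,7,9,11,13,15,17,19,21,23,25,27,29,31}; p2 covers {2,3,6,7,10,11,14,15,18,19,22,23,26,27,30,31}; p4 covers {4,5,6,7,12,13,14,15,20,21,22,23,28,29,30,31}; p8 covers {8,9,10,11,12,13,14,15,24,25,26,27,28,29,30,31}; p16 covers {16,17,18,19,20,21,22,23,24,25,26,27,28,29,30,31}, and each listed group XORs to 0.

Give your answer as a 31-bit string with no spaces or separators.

1101001000000101010100010001111

Place data at non-parity positions: p1 p2 0 p4 0 0 1 p8 0 0 0 0 0 1 0 p16 0 1 0 1 0 0 0 1 0 0 0 1 1 1 1
p1 (pos 1,3,5,7,9,11,13,15,17,19,21,23,25,27,29,31): XOR of data positions = 0⊕0⊕1⊕0⊕0⊕0⊕0⊕0⊕0⊕0⊕0⊕0⊕0⊕1⊕1 = 1
p2 (pos 2,3,6,7,10,11,14,15,18,19,22,23,26,27,30,31): XOR of data positions = 0⊕0⊕1⊕0⊕0⊕1⊕0⊕1⊕0⊕0⊕0⊕0⊕0⊕1⊕1 = 1
p4 (pos 4,5,6,7,12,13,14,15,20,21,22,23,28,29,30,31): XOR of data positions = 0⊕0⊕1⊕0⊕0⊕1⊕0⊕1⊕0⊕0⊕0⊕1⊕1⊕1⊕1 = 1
p8 (pos 8,9,10,11,12,13,14,15,24,25,26,27,28,29,30,31): XOR of data positions = 0⊕0⊕0⊕0⊕0⊕1⊕0⊕1⊕0⊕0⊕0⊕1⊕1⊕1⊕1 = 0
p16 (pos 16,17,18,19,20,21,22,23,24,25,26,27,28,29,30,31): XOR of data positions = 0⊕1⊕0⊕1⊕0⊕0⊕0⊕1⊕0⊕0⊕0⊕1⊕1⊕1⊕1 = 1
Codeword: 1101001000000101010100010001111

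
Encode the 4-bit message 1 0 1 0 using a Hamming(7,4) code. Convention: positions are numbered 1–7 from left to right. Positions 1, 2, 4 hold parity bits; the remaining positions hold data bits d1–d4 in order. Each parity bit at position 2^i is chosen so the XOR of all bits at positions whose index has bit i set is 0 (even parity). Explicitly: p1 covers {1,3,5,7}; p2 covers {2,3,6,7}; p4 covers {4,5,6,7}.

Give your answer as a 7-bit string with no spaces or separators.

Place data at non-parity positions: p1 p2 1 p4 0 1 0
p1 (pos 1,3,5,7): XOR of data positions = 1⊕0⊕0 = 1
p2 (pos 2,3,6,7): XOR of data positions = 1⊕1⊕0 = 0
p4 (pos 4,5,6,7): XOR of data positions = 0⊕1⊕0 = 1
Codeword: 1011010

1011010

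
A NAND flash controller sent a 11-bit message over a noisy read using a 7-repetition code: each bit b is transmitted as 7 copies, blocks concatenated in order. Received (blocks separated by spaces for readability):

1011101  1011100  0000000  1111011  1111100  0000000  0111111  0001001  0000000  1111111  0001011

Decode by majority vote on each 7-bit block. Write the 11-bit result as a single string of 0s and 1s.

Block 1 (1011101): 5 ones → 1
Block 2 (1011100): 4 ones → 1
Block 3 (0000000): 0 ones → 0
Block 4 (1111011): 6 ones → 1
Block 5 (1111100): 5 ones → 1
Block 6 (0000000): 0 ones → 0
Block 7 (0111111): 6 ones → 1
Block 8 (0001001): 2 ones → 0
Block 9 (0000000): 0 ones → 0
Block 10 (1111111): 7 ones → 1
Block 11 (0001011): 3 ones → 0

11011010010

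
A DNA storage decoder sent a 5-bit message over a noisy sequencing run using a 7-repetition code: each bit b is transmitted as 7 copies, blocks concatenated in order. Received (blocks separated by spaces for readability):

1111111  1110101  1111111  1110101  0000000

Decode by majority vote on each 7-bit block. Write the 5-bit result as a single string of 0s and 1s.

Block 1 (1111111): 7 ones → 1
Block 2 (1110101): 5 ones → 1
Block 3 (1111111): 7 ones → 1
Block 4 (1110101): 5 ones → 1
Block 5 (0000000): 0 ones → 0

11110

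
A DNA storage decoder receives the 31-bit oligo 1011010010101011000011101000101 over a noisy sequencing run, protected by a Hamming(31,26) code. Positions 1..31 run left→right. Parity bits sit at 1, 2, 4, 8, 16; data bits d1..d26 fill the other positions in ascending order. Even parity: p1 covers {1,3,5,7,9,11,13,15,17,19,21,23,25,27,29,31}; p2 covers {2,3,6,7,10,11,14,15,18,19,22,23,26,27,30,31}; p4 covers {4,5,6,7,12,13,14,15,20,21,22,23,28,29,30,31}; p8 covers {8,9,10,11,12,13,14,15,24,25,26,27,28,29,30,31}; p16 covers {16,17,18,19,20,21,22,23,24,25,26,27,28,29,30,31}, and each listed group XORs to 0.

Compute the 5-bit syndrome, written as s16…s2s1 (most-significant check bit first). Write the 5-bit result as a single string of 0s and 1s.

s1 (pos 1,3,5,7,9,11,13,15,17,19,21,23,25,27,29,31): 1⊕1⊕0⊕0⊕1⊕1⊕1⊕1⊕0⊕0⊕1⊕1⊕1⊕0⊕1⊕1 = 1
s2 (pos 2,3,6,7,10,11,14,15,18,19,22,23,26,27,30,31): 0⊕1⊕1⊕0⊕0⊕1⊕0⊕1⊕0⊕0⊕1⊕1⊕0⊕0⊕0⊕1 = 1
s4 (pos 4,5,6,7,12,13,14,15,20,21,22,23,28,29,30,31): 1⊕0⊕1⊕0⊕0⊕1⊕0⊕1⊕0⊕1⊕1⊕1⊕0⊕1⊕0⊕1 = 1
s8 (pos 8,9,10,11,12,13,14,15,24,25,26,27,28,29,30,31): 0⊕1⊕0⊕1⊕0⊕1⊕0⊕1⊕0⊕1⊕0⊕0⊕0⊕1⊕0⊕1 = 1
s16 (pos 16,17,18,19,20,21,22,23,24,25,26,27,28,29,30,31): 1⊕0⊕0⊕0⊕0⊕1⊕1⊕1⊕0⊕1⊕0⊕0⊕0⊕1⊕0⊕1 = 1
Syndrome s16…s1 = 11111 → error at position 31.

11111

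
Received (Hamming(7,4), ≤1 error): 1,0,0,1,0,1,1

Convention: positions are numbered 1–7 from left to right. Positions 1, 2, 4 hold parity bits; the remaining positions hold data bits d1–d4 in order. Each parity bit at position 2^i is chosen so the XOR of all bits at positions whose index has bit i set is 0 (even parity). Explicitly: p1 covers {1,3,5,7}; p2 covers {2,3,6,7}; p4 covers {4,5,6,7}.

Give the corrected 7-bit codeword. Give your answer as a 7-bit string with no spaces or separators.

1000011

s1 (pos 1,3,5,7): 1⊕0⊕0⊕1 = 0
s2 (pos 2,3,6,7): 0⊕0⊕1⊕1 = 0
s4 (pos 4,5,6,7): 1⊕0⊕1⊕1 = 1
Syndrome s4…s1 = 100 → error at position 4.
Flip position 4: 1001011 → 1000011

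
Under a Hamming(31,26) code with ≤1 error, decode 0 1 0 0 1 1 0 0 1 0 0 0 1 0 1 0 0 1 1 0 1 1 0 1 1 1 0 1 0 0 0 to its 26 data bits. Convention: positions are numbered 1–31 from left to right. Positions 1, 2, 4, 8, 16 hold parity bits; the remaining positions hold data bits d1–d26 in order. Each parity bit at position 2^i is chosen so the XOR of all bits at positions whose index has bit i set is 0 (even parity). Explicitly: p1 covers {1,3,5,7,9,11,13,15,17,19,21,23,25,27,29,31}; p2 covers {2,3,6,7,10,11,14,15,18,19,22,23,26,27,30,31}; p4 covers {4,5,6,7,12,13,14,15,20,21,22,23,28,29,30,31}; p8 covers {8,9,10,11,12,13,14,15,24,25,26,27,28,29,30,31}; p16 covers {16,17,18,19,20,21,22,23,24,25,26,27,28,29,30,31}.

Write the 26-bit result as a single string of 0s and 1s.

01101000100011011011101000

s1 (pos 1,3,5,7,9,11,13,15,17,19,21,23,25,27,29,31): 0⊕0⊕1⊕0⊕1⊕0⊕1⊕1⊕0⊕1⊕1⊕0⊕1⊕0⊕0⊕0 = 1
s2 (pos 2,3,6,7,10,11,14,15,18,19,22,23,26,27,30,31): 1⊕0⊕1⊕0⊕0⊕0⊕0⊕1⊕1⊕1⊕1⊕0⊕1⊕0⊕0⊕0 = 1
s4 (pos 4,5,6,7,12,13,14,15,20,21,22,23,28,29,30,31): 0⊕1⊕1⊕0⊕0⊕1⊕0⊕1⊕0⊕1⊕1⊕0⊕1⊕0⊕0⊕0 = 1
s8 (pos 8,9,10,11,12,13,14,15,24,25,26,27,28,29,30,31): 0⊕1⊕0⊕0⊕0⊕1⊕0⊕1⊕1⊕1⊕1⊕0⊕1⊕0⊕0⊕0 = 1
s16 (pos 16,17,18,19,20,21,22,23,24,25,26,27,28,29,30,31): 0⊕0⊕1⊕1⊕0⊕1⊕1⊕0⊕1⊕1⊕1⊕0⊕1⊕0⊕0⊕0 = 0
Syndrome s16…s1 = 01111 → error at position 15.
Flip position 15: 0100110010001010011011011101000 → 0100110010001000011011011101000
Read data bits from positions 3,5,6,7,9,10,11,12,13,14,15,17,18,19,20,21,22,23,24,25,26,27,28,29,30,31: 01101000100011011011101000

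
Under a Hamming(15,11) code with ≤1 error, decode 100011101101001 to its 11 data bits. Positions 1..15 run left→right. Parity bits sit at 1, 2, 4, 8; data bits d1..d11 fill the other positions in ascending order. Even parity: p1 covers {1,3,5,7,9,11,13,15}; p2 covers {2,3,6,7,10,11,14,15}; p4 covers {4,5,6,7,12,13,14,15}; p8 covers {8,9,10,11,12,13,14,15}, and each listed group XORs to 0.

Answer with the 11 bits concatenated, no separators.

s1 (pos 1,3,5,7,9,11,13,15): 1⊕0⊕1⊕1⊕1⊕0⊕0⊕1 = 1
s2 (pos 2,3,6,7,10,11,14,15): 0⊕0⊕1⊕1⊕1⊕0⊕0⊕1 = 0
s4 (pos 4,5,6,7,12,13,14,15): 0⊕1⊕1⊕1⊕1⊕0⊕0⊕1 = 1
s8 (pos 8,9,10,11,12,13,14,15): 0⊕1⊕1⊕0⊕1⊕0⊕0⊕1 = 0
Syndrome s8…s1 = 0101 → error at position 5.
Flip position 5: 100011101101001 → 100001101101001
Read data bits from positions 3,5,6,7,9,10,11,12,13,14,15: 00111101001

00111101001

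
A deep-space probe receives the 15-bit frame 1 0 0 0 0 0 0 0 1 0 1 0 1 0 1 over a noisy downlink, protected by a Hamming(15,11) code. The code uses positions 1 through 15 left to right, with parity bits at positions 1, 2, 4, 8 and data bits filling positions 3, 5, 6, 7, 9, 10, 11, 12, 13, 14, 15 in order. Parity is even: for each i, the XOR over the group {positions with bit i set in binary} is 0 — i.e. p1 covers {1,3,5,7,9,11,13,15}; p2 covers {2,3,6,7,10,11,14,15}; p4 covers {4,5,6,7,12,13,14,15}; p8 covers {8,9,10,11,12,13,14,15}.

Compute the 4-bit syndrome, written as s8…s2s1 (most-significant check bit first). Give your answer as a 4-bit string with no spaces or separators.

s1 (pos 1,3,5,7,9,11,13,15): 1⊕0⊕0⊕0⊕1⊕1⊕1⊕1 = 1
s2 (pos 2,3,6,7,10,11,14,15): 0⊕0⊕0⊕0⊕0⊕1⊕0⊕1 = 0
s4 (pos 4,5,6,7,12,13,14,15): 0⊕0⊕0⊕0⊕0⊕1⊕0⊕1 = 0
s8 (pos 8,9,10,11,12,13,14,15): 0⊕1⊕0⊕1⊕0⊕1⊕0⊕1 = 0
Syndrome s8…s1 = 0001 → error at position 1.

0001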